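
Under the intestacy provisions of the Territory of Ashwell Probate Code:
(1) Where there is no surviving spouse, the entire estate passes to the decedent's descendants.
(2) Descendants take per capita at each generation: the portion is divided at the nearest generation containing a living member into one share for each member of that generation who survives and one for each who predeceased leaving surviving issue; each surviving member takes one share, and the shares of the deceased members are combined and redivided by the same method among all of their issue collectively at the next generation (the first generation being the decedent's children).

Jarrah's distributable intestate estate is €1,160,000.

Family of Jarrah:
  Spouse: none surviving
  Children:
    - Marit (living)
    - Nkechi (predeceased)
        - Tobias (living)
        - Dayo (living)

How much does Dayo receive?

Dayo receives €290,000.

The entire €1,160,000 passes to the descendants.
That amount (€1,160,000) is divided at the children's generation into 2 shares of €580,000. Marit takes €580,000. The remaining share for the deceased Nkechi (€580,000) is carried to the next generation.
That pool (€580,000) is divided at the grandchildren's generation equally among Tobias and Dayo: €290,000 each.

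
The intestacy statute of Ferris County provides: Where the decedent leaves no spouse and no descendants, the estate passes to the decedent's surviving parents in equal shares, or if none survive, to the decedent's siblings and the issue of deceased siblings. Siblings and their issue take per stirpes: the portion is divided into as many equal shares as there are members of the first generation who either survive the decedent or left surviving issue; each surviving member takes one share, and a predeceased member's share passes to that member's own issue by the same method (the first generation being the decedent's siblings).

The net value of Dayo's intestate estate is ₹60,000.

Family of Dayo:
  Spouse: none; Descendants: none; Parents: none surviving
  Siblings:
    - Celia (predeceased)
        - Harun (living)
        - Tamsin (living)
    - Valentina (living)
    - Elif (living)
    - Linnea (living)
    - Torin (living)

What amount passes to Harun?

The entire ₹60,000 passes to the siblings and their issue.
That amount (₹60,000) is divided into 5 shares of ₹12,000: Valentina, Elif, Linnea, and Torin each take ₹12,000; Celia's ₹12,000 share passes to Celia's issue.
Celia's share (₹12,000) is divided into 2 shares of ₹6,000: Harun and Tamsin each take ₹6,000.

Harun receives ₹6,000.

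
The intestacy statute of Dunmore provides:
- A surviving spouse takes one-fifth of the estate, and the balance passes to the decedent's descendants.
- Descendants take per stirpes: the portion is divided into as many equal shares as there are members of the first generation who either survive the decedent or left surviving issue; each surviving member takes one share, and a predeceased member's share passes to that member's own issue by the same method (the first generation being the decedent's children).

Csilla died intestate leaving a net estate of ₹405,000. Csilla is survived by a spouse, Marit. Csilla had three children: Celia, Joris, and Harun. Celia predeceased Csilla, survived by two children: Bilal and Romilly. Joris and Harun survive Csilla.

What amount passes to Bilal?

Bilal receives ₹54,000.

Marit takes one-fifth of ₹405,000 = ₹81,000. The remaining ₹324,000 passes to the descendants.
The descendants' portion (₹324,000) is divided into 3 shares of ₹108,000: Joris and Harun each take ₹108,000; Celia's ₹108,000 share passes to Celia's issue.
Celia's share (₹108,000) is divided into 2 shares of ₹54,000: Bilal and Romilly each take ₹54,000.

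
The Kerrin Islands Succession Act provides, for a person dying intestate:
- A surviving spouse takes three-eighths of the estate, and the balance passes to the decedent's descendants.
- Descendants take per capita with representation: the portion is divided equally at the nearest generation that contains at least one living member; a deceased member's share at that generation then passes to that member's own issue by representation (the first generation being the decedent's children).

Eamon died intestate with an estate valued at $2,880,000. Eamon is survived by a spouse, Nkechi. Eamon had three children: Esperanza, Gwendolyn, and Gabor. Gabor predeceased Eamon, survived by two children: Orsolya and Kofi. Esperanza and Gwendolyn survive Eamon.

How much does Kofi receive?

Nkechi takes three-eighths of $2,880,000 = $1,080,000. The remaining $1,800,000 passes to the descendants.
The descendants' portion ($1,800,000) is divided into 3 shares of $600,000: Esperanza and Gwendolyn each take $600,000; Gabor's $600,000 share passes to Gabor's issue.
Gabor's share ($600,000) is divided into 2 shares of $300,000: Orsolya and Kofi each take $300,000.

Kofi receives $300,000.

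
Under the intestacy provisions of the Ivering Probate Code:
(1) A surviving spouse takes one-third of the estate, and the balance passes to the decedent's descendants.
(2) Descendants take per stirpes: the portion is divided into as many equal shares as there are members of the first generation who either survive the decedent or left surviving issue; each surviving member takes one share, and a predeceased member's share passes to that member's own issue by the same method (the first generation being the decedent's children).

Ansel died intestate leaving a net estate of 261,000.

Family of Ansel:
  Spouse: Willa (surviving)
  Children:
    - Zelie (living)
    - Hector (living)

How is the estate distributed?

Willa: 87,000; Zelie: 87,000; Hector: 87,000

Willa takes one-third of 261,000 = 87,000. The remaining 174,000 passes to the descendants.
The descendants' portion (174,000) is divided into 2 shares of 87,000: Zelie and Hector each take 87,000.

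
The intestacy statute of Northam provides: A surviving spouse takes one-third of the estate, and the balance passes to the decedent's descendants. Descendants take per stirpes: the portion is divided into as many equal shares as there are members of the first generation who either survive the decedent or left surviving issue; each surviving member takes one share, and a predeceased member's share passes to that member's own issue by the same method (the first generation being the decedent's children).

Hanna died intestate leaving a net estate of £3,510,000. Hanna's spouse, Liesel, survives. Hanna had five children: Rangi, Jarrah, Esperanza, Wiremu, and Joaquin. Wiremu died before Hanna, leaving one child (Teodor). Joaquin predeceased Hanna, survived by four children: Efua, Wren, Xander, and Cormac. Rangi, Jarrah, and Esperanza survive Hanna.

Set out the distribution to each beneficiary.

Liesel takes one-third of £3,510,000 = £1,170,000. The remaining £2,340,000 passes to the descendants.
The descendants' portion (£2,340,000) is divided into 5 shares of £468,000: Rangi, Jarrah, and Esperanza each take £468,000; Wiremu's £468,000 share passes to Wiremu's issue; Joaquin's £468,000 share passes to Joaquin's issue.
Wiremu's share (£468,000) passes entirely to Teodor.
Joaquin's share (£468,000) is divided into 4 shares of £117,000: Efua, Wren, Xander, and Cormac each take £117,000.

Liesel: £1,170,000; Rangi: £468,000; Jarrah: £468,000; Esperanza: £468,000; Teodor: £468,000; Efua: £117,000; Wren: £117,000; Xander: £117,000; Cormac: £117,000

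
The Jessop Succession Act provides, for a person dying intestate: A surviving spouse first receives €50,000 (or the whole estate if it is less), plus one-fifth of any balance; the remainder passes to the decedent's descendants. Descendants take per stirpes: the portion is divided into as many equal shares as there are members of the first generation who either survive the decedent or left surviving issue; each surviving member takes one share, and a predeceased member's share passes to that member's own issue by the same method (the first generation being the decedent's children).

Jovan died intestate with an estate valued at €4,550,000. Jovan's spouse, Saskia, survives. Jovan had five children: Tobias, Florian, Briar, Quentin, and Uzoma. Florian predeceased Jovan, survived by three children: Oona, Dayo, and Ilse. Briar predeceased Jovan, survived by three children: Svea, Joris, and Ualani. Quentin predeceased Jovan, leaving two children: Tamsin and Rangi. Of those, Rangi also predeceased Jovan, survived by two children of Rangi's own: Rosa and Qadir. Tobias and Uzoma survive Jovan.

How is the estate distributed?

Saskia first takes €50,000, leaving a balance of €4,500,000. Saskia then takes one-fifth of the balance (€900,000), for a total of €950,000. The remaining €3,600,000 passes to the descendants.
The descendants' portion (€3,600,000) is divided into 5 shares of €720,000: Tobias and Uzoma each take €720,000; Florian's €720,000 share passes to Florian's issue; Briar's €720,000 share passes to Briar's issue; Quentin's €720,000 share passes to Quentin's issue.
Florian's share (€720,000) is divided into 3 shares of €240,000: Oona, Dayo, and Ilse each take €240,000.
Briar's share (€720,000) is divided into 3 shares of €240,000: Svea, Joris, and Ualani each take €240,000.
Quentin's share (€720,000) is divided into 2 shares of €360,000: Tamsin takes €360,000; Rangi's €360,000 share passes to Rangi's issue.
Rangi's share (€360,000) is divided into 2 shares of €180,000: Rosa and Qadir each take €180,000.

Saskia: €950,000; Tobias: €720,000; Oona: €240,000; Dayo: €240,000; Ilse: €240,000; Svea: €240,000; Joris: €240,000; Ualani: €240,000; Tamsin: €360,000; Rosa: €180,000; Qadir: €180,000; Uzoma: €720,000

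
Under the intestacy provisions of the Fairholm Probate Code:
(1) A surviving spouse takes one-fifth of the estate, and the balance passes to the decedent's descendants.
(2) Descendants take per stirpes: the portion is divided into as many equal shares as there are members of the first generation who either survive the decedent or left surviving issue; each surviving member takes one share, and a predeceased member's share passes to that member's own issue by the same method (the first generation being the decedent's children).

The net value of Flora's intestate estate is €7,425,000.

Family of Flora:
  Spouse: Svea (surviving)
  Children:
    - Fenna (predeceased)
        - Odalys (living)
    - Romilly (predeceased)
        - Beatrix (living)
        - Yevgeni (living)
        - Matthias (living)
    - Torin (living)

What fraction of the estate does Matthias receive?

Matthias receives 4/45 of the estate.

Svea takes one-fifth of €7,425,000 = €1,485,000. The remaining €5,940,000 passes to the descendants.
The descendants' portion (€5,940,000) is divided into 3 shares of €1,980,000: Torin takes €1,980,000; Fenna's €1,980,000 share passes to Fenna's issue; Romilly's €1,980,000 share passes to Romilly's issue.
Fenna's share (€1,980,000) passes entirely to Odalys.
Romilly's share (€1,980,000) is divided into 3 shares of €660,000: Beatrix, Yevgeni, and Matthias each take €660,000.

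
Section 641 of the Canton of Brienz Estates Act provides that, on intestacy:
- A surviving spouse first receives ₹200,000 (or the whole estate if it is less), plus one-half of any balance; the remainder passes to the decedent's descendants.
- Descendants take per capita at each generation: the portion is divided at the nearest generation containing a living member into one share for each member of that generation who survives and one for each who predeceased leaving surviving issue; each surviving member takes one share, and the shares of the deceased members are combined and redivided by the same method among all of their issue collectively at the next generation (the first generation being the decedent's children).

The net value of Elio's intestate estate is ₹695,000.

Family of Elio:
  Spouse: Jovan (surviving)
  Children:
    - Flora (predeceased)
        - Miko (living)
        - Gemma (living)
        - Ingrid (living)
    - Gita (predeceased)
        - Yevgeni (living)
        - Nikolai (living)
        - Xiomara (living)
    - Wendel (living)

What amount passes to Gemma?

Jovan first takes ₹200,000, leaving a balance of ₹495,000. Jovan then takes one-half of the balance (₹247,500), for a total of ₹447,500. The remaining ₹247,500 passes to the descendants.
The descendants' portion (₹247,500) is divided at the children's generation into 3 shares of ₹82,500. Wendel takes ₹82,500. The 2 shares of the deceased (Flora and Gita) are combined into a pool of ₹165,000.
That pool (₹165,000) is divided at the grandchildren's generation equally among Miko, Gemma, Ingrid, Yevgeni, Nikolai, and Xiomara: ₹27,500 each.

Gemma receives ₹27,500.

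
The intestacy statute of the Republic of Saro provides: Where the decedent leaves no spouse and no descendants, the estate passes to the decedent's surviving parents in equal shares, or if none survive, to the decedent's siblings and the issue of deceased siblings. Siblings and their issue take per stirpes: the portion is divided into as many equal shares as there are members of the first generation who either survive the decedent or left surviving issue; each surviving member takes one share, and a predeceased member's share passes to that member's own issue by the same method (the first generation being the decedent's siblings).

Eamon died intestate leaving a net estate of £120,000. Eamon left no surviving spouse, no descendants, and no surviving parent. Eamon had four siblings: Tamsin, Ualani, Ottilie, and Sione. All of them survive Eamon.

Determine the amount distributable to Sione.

Sione receives £30,000.

The entire £120,000 passes to the siblings and their issue.
That amount (£120,000) is divided into 4 shares of £30,000: Tamsin, Ualani, Ottilie, and Sione each take £30,000.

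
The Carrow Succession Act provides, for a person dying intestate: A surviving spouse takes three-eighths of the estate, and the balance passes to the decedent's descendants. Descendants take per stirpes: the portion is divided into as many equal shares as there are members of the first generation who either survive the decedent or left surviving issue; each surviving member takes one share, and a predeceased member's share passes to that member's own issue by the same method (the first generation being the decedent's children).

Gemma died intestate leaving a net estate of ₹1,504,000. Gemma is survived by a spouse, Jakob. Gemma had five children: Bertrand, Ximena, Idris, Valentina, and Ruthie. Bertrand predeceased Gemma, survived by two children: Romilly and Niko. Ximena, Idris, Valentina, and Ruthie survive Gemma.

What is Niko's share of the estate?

Niko receives ₹94,000.

Jakob takes three-eighths of ₹1,504,000 = ₹564,000. The remaining ₹940,000 passes to the descendants.
The descendants' portion (₹940,000) is divided into 5 shares of ₹188,000: Ximena, Idris, Valentina, and Ruthie each take ₹188,000; Bertrand's ₹188,000 share passes to Bertrand's issue.
Bertrand's share (₹188,000) is divided into 2 shares of ₹94,000: Romilly and Niko each take ₹94,000.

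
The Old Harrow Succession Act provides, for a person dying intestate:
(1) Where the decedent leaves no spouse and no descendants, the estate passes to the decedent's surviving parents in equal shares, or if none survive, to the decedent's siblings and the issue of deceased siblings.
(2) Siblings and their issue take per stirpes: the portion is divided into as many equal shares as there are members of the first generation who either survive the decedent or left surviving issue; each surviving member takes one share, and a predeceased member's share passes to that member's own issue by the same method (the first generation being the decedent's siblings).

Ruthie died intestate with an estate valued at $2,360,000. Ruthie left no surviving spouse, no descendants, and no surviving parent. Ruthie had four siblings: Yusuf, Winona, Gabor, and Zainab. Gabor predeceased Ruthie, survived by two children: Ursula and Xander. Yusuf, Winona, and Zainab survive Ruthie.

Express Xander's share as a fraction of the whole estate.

The entire $2,360,000 passes to the siblings and their issue.
That amount ($2,360,000) is divided into 4 shares of $590,000: Yusuf, Winona, and Zainab each take $590,000; Gabor's $590,000 share passes to Gabor's issue.
Gabor's share ($590,000) is divided into 2 shares of $295,000: Ursula and Xander each take $295,000.

Xander receives 1/8 of the estate.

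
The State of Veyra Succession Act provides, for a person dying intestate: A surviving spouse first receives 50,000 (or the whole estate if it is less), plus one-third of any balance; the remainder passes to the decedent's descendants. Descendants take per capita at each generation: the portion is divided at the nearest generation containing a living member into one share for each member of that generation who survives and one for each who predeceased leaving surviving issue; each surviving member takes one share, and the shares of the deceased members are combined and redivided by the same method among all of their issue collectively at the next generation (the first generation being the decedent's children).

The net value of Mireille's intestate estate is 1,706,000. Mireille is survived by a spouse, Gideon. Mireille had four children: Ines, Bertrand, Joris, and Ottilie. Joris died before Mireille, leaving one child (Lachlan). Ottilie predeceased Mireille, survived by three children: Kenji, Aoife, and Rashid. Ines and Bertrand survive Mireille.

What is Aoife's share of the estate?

Aoife receives 138,000.

Gideon first takes 50,000, leaving a balance of 1,656,000. Gideon then takes one-third of the balance (552,000), for a total of 602,000. The remaining 1,104,000 passes to the descendants.
The descendants' portion (1,104,000) is divided at the children's generation into 4 shares of 276,000. Ines and Bertrand each take 276,000. The 2 shares of the deceased (Joris and Ottilie) are combined into a pool of 552,000.
That pool (552,000) is divided at the grandchildren's generation equally among Lachlan, Kenji, Aoife, and Rashid: 138,000 each.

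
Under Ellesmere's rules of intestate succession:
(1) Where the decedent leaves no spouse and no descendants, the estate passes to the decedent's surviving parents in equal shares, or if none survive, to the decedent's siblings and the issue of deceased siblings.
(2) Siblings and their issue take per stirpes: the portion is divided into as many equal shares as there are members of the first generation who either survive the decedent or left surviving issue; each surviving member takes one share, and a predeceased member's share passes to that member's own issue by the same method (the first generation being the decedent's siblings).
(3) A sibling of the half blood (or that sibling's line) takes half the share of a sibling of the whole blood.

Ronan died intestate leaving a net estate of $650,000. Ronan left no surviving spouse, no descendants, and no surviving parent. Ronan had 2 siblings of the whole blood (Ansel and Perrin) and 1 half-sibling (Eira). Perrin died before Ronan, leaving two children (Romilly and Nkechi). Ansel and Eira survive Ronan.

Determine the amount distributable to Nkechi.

Nkechi receives $130,000.

The entire $650,000 passes to the siblings and their issue.
Counting each half-blood sibling's line as half a unit, there are 5/2 units in $650,000, so one unit is $260,000. Whole-blood lines (Ansel and Perrin) take $260,000 each; half-blood lines (Eira) take $130,000 each.
Perrin's share ($260,000) is divided into 2 shares of $130,000: Romilly and Nkechi each take $130,000.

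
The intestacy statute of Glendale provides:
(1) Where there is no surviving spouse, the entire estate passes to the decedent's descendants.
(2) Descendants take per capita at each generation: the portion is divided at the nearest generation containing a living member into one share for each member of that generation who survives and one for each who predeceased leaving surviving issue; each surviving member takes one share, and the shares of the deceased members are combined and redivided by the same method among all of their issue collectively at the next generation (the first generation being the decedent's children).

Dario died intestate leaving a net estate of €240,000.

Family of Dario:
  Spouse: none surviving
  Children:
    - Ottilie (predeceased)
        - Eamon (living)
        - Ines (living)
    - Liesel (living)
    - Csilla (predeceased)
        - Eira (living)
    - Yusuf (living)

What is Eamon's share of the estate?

The entire €240,000 passes to the descendants.
That amount (€240,000) is divided at the children's generation into 4 shares of €60,000. Liesel and Yusuf each take €60,000. The 2 shares of the deceased (Ottilie and Csilla) are combined into a pool of €120,000.
That pool (€120,000) is divided at the grandchildren's generation equally among Eamon, Ines, and Eira: €40,000 each.

Eamon receives €40,000.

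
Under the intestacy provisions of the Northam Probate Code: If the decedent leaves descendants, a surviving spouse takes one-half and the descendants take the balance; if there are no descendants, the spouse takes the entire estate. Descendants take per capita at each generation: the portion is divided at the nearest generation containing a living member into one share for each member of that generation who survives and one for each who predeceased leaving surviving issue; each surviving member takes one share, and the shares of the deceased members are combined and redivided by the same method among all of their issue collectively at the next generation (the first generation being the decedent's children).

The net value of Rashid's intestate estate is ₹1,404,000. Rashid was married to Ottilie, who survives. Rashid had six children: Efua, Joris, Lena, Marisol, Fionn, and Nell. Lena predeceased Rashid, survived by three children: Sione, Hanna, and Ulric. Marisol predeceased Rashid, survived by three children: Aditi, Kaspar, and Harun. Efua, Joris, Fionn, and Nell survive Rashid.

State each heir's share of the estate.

Ottilie: ₹702,000; Efua: ₹117,000; Joris: ₹117,000; Sione: ₹39,000; Hanna: ₹39,000; Ulric: ₹39,000; Aditi: ₹39,000; Kaspar: ₹39,000; Harun: ₹39,000; Fionn: ₹117,000; Nell: ₹117,000

Ottilie takes one-half of ₹1,404,000 = ₹702,000. The remaining ₹702,000 passes to the descendants.
The descendants' portion (₹702,000) is divided at the children's generation into 6 shares of ₹117,000. Efua, Joris, Fionn, and Nell each take ₹117,000. The 2 shares of the deceased (Lena and Marisol) are combined into a pool of ₹234,000.
That pool (₹234,000) is divided at the grandchildren's generation equally among Sione, Hanna, Ulric, Aditi, Kaspar, and Harun: ₹39,000 each.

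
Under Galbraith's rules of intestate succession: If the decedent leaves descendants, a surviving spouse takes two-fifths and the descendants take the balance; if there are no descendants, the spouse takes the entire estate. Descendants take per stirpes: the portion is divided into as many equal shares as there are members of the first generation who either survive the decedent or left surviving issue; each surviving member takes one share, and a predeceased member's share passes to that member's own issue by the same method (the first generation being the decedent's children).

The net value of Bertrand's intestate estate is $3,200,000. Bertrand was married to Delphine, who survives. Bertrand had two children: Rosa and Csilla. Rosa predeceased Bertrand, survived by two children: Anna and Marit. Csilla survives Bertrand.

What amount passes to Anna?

Delphine takes two-fifths of $3,200,000 = $1,280,000. The remaining $1,920,000 passes to the descendants.
The descendants' portion ($1,920,000) is divided into 2 shares of $960,000: Csilla takes $960,000; Rosa's $960,000 share passes to Rosa's issue.
Rosa's share ($960,000) is divided into 2 shares of $480,000: Anna and Marit each take $480,000.

Anna receives $480,000.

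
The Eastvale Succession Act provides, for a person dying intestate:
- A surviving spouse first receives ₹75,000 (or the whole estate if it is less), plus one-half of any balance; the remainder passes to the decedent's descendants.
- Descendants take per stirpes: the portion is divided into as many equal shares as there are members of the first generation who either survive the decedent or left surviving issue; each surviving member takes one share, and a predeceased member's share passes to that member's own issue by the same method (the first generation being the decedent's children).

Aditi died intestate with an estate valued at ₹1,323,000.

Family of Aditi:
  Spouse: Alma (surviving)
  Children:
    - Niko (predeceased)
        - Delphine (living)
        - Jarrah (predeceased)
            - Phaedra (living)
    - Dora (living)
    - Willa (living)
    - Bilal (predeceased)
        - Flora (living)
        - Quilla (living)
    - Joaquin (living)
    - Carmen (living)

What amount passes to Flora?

Flora receives ₹52,000.

Alma first takes ₹75,000, leaving a balance of ₹1,248,000. Alma then takes one-half of the balance (₹624,000), for a total of ₹699,000. The remaining ₹624,000 passes to the descendants.
The descendants' portion (₹624,000) is divided into 6 shares of ₹104,000: Dora, Willa, Joaquin, and Carmen each take ₹104,000; Niko's ₹104,000 share passes to Niko's issue; Bilal's ₹104,000 share passes to Bilal's issue.
Niko's share (₹104,000) is divided into 2 shares of ₹52,000: Delphine takes ₹52,000; Jarrah's ₹52,000 share passes to Jarrah's issue.
Jarrah's share (₹52,000) passes entirely to Phaedra.
Bilal's share (₹104,000) is divided into 2 shares of ₹52,000: Flora and Quilla each take ₹52,000.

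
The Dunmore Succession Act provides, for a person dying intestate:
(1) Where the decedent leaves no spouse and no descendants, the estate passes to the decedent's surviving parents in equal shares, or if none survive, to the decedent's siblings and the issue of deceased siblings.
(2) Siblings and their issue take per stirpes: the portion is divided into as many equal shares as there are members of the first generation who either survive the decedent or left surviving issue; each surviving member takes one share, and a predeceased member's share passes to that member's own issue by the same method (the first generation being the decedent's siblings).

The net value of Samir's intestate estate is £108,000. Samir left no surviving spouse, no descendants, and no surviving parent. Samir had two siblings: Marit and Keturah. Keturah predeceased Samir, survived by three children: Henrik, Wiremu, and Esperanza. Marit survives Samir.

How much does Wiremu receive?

Wiremu receives £18,000.

The entire £108,000 passes to the siblings and their issue.
That amount (£108,000) is divided into 2 shares of £54,000: Marit takes £54,000; Keturah's £54,000 share passes to Keturah's issue.
Keturah's share (£54,000) is divided into 3 shares of £18,000: Henrik, Wiremu, and Esperanza each take £18,000.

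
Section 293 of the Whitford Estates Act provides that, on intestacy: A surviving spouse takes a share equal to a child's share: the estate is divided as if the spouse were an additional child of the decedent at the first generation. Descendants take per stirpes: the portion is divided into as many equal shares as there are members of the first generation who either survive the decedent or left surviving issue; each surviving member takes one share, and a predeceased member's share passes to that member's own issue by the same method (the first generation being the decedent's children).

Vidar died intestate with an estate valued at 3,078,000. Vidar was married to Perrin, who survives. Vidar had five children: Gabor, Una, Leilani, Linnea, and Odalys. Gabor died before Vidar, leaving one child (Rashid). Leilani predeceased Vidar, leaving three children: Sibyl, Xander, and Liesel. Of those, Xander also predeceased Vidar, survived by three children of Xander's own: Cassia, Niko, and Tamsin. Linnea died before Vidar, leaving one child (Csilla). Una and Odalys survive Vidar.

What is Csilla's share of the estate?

Csilla receives 513,000.

The spouse counts as an additional share at the children's level, so there are 6 primary shares of 513,000. Perrin takes one such share (513,000).
The children's combined portion (2,565,000) is divided into 5 shares of 513,000: Una and Odalys each take 513,000; Gabor's 513,000 share passes to Gabor's issue; Leilani's 513,000 share passes to Leilani's issue; Linnea's 513,000 share passes to Linnea's issue.
Gabor's share (513,000) passes entirely to Rashid.
Leilani's share (513,000) is divided into 3 shares of 171,000: Sibyl and Liesel each take 171,000; Xander's 171,000 share passes to Xander's issue.
Xander's share (171,000) is divided into 3 shares of 57,000: Cassia, Niko, and Tamsin each take 57,000.
Linnea's share (513,000) passes entirely to Csilla.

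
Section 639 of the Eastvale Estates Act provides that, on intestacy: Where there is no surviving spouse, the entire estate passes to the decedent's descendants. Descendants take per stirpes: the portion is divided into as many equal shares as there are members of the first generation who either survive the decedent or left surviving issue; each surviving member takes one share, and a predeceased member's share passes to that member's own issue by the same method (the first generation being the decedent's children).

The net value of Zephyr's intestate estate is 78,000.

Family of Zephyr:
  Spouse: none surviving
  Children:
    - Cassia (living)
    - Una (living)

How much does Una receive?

Una receives 39,000.

The entire 78,000 passes to the descendants.
That amount (78,000) is divided into 2 shares of 39,000: Cassia and Una each take 39,000.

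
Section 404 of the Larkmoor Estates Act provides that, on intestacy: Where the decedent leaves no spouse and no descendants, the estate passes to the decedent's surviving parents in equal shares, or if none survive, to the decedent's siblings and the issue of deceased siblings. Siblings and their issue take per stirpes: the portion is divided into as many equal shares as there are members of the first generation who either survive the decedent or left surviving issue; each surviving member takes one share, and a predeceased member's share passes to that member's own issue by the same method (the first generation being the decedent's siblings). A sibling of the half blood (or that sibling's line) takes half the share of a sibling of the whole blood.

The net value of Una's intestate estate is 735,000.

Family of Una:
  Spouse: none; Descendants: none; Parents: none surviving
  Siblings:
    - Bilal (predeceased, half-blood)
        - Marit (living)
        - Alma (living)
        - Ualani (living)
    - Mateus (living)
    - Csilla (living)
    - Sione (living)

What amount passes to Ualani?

Ualani receives 35,000.

The entire 735,000 passes to the siblings and their issue.
Counting each half-blood sibling's line as half a unit, there are 7/2 units in 735,000, so one unit is 210,000. Whole-blood lines (Mateus, Csilla, and Sione) take 210,000 each; half-blood lines (Bilal) take 105,000 each.
Bilal's share (105,000) is divided into 3 shares of 35,000: Marit, Alma, and Ualani each take 35,000.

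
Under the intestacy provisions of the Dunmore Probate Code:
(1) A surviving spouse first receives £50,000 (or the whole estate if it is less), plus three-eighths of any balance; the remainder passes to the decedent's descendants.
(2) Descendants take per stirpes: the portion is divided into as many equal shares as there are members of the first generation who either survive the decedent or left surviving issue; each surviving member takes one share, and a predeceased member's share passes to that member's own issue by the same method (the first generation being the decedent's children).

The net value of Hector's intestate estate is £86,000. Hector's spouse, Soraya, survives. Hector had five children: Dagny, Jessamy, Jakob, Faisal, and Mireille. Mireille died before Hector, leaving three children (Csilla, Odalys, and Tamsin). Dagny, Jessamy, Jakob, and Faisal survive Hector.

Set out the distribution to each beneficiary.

Soraya first takes £50,000, leaving a balance of £36,000. Soraya then takes three-eighths of the balance (£13,500), for a total of £63,500. The remaining £22,500 passes to the descendants.
The descendants' portion (£22,500) is divided into 5 shares of £4,500: Dagny, Jessamy, Jakob, and Faisal each take £4,500; Mireille's £4,500 share passes to Mireille's issue.
Mireille's share (£4,500) is divided into 3 shares of £1,500: Csilla, Odalys, and Tamsin each take £1,500.

Soraya: £63,500; Dagny: £4,500; Jessamy: £4,500; Jakob: £4,500; Faisal: £4,500; Csilla: £1,500; Odalys: £1,500; Tamsin: £1,500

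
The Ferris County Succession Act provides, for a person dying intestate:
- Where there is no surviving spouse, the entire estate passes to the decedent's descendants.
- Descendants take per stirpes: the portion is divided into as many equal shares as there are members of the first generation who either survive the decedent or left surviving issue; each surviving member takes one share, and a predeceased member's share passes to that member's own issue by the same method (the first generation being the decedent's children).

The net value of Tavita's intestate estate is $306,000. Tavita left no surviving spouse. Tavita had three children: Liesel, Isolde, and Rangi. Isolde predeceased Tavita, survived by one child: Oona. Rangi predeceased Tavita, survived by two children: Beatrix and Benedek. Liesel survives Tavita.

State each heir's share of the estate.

The entire $306,000 passes to the descendants.
That amount ($306,000) is divided into 3 shares of $102,000: Liesel takes $102,000; Isolde's $102,000 share passes to Isolde's issue; Rangi's $102,000 share passes to Rangi's issue.
Isolde's share ($102,000) passes entirely to Oona.
Rangi's share ($102,000) is divided into 2 shares of $51,000: Beatrix and Benedek each take $51,000.

Liesel: $102,000; Oona: $102,000; Beatrix: $51,000; Benedek: $51,000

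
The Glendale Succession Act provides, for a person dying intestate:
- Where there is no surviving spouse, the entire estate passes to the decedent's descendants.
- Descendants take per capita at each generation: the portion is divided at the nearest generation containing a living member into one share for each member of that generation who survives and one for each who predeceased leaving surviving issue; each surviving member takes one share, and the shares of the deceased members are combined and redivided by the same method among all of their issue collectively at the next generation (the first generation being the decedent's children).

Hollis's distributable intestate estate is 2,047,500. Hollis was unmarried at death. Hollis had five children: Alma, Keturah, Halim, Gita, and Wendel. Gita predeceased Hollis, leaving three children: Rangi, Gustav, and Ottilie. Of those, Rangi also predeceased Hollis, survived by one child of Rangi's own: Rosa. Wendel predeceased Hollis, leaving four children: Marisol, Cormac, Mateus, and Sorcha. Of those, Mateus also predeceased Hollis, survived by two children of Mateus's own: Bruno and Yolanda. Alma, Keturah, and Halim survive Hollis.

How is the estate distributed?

Alma: 409,500; Keturah: 409,500; Halim: 409,500; Rosa: 78,000; Gustav: 117,000; Ottilie: 117,000; Marisol: 117,000; Cormac: 117,000; Bruno: 78,000; Yolanda: 78,000; Sorcha: 117,000

The entire 2,047,500 passes to the descendants.
That amount (2,047,500) is divided at the children's generation into 5 shares of 409,500. Alma, Keturah, and Halim each take 409,500. The 2 shares of the deceased (Gita and Wendel) are combined into a pool of 819,000.
That pool (819,000) is divided at the grandchildren's generation into 7 shares of 117,000. Gustav, Ottilie, Marisol, Cormac, and Sorcha each take 117,000. The 2 shares of the deceased (Rangi and Mateus) are combined into a pool of 234,000.
That pool (234,000) is divided at the great-grandchildren's generation equally among Rosa, Bruno, and Yolanda: 78,000 each.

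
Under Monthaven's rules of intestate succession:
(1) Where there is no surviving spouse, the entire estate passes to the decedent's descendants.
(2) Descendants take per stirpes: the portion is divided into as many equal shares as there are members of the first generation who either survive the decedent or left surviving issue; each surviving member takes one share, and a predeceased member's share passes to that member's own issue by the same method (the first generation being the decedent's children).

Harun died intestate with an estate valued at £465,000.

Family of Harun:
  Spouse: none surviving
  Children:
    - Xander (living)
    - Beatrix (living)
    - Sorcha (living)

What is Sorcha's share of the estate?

The entire £465,000 passes to the descendants.
That amount (£465,000) is divided into 3 shares of £155,000: Xander, Beatrix, and Sorcha each take £155,000.

Sorcha receives £155,000.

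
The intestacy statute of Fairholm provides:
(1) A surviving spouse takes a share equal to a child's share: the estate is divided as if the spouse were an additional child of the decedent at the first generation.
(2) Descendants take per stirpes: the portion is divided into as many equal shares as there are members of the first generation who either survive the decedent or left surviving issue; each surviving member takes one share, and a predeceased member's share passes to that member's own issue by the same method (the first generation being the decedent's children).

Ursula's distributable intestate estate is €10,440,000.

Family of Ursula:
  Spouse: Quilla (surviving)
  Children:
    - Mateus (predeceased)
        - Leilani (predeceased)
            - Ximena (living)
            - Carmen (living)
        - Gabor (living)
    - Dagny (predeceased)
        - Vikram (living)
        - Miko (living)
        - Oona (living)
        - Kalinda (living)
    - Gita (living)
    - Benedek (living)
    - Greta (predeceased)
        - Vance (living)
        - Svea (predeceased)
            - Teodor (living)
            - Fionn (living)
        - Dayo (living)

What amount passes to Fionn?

Fionn receives €290,000.

The spouse counts as an additional share at the children's level, so there are 6 primary shares of €1,740,000. Quilla takes one such share (€1,740,000).
The children's combined portion (€8,700,000) is divided into 5 shares of €1,740,000: Gita and Benedek each take €1,740,000; Mateus's €1,740,000 share passes to Mateus's issue; Dagny's €1,740,000 share passes to Dagny's issue; Greta's €1,740,000 share passes to Greta's issue.
Mateus's share (€1,740,000) is divided into 2 shares of €870,000: Gabor takes €870,000; Leilani's €870,000 share passes to Leilani's issue.
Leilani's share (€870,000) is divided into 2 shares of €435,000: Ximena and Carmen each take €435,000.
Dagny's share (€1,740,000) is divided into 4 shares of €435,000: Vikram, Miko, Oona, and Kalinda each take €435,000.
Greta's share (€1,740,000) is divided into 3 shares of €580,000: Vance and Dayo each take €580,000; Svea's €580,000 share passes to Svea's issue.
Svea's share (€580,000) is divided into 2 shares of €290,000: Teodor and Fionn each take €290,000.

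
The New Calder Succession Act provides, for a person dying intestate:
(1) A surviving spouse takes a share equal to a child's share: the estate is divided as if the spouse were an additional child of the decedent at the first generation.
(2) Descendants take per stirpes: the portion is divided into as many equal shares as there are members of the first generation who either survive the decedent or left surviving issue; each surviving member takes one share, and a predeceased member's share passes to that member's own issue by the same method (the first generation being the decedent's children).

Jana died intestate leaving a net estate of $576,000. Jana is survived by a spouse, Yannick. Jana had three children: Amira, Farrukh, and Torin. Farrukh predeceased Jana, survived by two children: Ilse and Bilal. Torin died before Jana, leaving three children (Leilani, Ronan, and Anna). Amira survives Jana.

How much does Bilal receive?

Bilal receives $72,000.

The spouse counts as an additional share at the children's level, so there are 4 primary shares of $144,000. Yannick takes one such share ($144,000).
The children's combined portion ($432,000) is divided into 3 shares of $144,000: Amira takes $144,000; Farrukh's $144,000 share passes to Farrukh's issue; Torin's $144,000 share passes to Torin's issue.
Farrukh's share ($144,000) is divided into 2 shares of $72,000: Ilse and Bilal each take $72,000.
Torin's share ($144,000) is divided into 3 shares of $48,000: Leilani, Ronan, and Anna each take $48,000.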